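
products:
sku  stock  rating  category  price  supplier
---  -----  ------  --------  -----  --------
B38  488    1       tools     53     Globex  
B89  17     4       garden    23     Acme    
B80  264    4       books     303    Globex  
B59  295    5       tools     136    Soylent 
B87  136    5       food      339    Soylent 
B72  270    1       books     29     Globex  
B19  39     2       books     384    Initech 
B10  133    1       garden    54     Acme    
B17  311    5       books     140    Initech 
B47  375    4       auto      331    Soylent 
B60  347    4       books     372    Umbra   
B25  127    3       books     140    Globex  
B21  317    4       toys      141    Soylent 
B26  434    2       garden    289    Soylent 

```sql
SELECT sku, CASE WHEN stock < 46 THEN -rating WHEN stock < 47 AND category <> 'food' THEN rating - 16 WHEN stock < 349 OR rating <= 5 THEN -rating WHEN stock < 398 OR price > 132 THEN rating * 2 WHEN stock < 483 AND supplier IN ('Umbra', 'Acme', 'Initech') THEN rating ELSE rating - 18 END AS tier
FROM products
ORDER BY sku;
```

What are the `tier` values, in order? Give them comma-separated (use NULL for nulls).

sku=B10: stock < 349 OR rating <= 5 → -1
sku=B17: stock < 349 OR rating <= 5 → -5
sku=B19: stock < 46 → -2
sku=B21: stock < 349 OR rating <= 5 → -4
sku=B25: stock < 349 OR rating <= 5 → -3
sku=B26: stock < 349 OR rating <= 5 → -2
sku=B38: stock < 349 OR rating <= 5 → -1
sku=B47: stock < 349 OR rating <= 5 → -4
sku=B59: stock < 349 OR rating <= 5 → -5
sku=B60: stock < 349 OR rating <= 5 → -4
sku=B72: stock < 349 OR rating <= 5 → -1
sku=B80: stock < 349 OR rating <= 5 → -4
sku=B87: stock < 349 OR rating <= 5 → -5
sku=B89: stock < 46 → -4

-1, -5, -2, -4, -3, -2, -1, -4, -5, -4, -1, -4, -5, -4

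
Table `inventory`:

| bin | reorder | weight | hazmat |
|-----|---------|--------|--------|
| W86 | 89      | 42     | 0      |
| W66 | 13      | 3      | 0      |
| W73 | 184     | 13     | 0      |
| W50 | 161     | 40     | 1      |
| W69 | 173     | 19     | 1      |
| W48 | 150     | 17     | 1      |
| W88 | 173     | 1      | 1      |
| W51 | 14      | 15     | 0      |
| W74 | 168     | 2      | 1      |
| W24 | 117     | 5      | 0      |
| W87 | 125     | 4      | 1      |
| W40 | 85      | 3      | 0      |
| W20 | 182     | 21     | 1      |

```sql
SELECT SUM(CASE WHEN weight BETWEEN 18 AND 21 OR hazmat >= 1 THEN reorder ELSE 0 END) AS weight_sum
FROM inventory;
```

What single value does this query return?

bin=W86: ✗
bin=W66: ✗
bin=W73: ✗
bin=W50: ✓ → 161
bin=W69: ✓ → 173
bin=W48: ✓ → 150
bin=W88: ✓ → 173
bin=W51: ✗
bin=W74: ✓ → 168
bin=W24: ✗
bin=W87: ✓ → 125
bin=W40: ✗
bin=W20: ✓ → 182
weight_sum = 161 + 173 + 150 + 173 + 168 + 125 + 182 = 1132

1132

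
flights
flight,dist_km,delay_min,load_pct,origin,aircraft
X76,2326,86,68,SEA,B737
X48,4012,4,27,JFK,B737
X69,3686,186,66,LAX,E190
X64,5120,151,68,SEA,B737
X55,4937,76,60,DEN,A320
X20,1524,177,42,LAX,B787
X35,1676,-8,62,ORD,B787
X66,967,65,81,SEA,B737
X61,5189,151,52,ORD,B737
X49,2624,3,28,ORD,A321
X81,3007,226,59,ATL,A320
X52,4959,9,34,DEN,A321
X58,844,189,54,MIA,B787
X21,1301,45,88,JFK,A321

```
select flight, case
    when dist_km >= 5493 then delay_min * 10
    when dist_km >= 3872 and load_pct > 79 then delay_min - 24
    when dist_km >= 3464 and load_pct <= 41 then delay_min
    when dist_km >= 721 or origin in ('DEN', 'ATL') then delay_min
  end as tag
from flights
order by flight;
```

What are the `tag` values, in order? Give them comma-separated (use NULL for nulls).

flight=X20: dist_km >= 721 or origin in ('DEN', 'ATL') → 177
flight=X21: dist_km >= 721 or origin in ('DEN', 'ATL') → 45
flight=X35: dist_km >= 721 or origin in ('DEN', 'ATL') → -8
flight=X48: dist_km >= 3464 and load_pct <= 41 → 4
flight=X49: dist_km >= 721 or origin in ('DEN', 'ATL') → 3
flight=X52: dist_km >= 3464 and load_pct <= 41 → 9
flight=X55: dist_km >= 721 or origin in ('DEN', 'ATL') → 76
flight=X58: dist_km >= 721 or origin in ('DEN', 'ATL') → 189
flight=X61: dist_km >= 721 or origin in ('DEN', 'ATL') → 151
flight=X64: dist_km >= 721 or origin in ('DEN', 'ATL') → 151
flight=X66: dist_km >= 721 or origin in ('DEN', 'ATL') → 65
flight=X69: dist_km >= 721 or origin in ('DEN', 'ATL') → 186
flight=X76: dist_km >= 721 or origin in ('DEN', 'ATL') → 86
flight=X81: dist_km >= 721 or origin in ('DEN', 'ATL') → 226

177, 45, -8, 4, 3, 9, 76, 189, 151, 151, 65, 186, 86, 226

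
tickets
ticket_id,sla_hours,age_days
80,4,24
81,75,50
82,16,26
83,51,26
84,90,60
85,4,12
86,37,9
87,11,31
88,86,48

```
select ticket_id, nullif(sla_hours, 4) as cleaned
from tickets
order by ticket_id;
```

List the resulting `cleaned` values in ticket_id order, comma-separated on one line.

NULL, 75, 16, 51, 90, NULL, 37, 11, 86

ticket_id=80: sla_hours=4 vs 4: equal → NULL
ticket_id=81: sla_hours=75 vs 4: differ → 75
ticket_id=82: sla_hours=16 vs 4: differ → 16
ticket_id=83: sla_hours=51 vs 4: differ → 51
ticket_id=84: sla_hours=90 vs 4: differ → 90
ticket_id=85: sla_hours=4 vs 4: equal → NULL
ticket_id=86: sla_hours=37 vs 4: differ → 37
ticket_id=87: sla_hours=11 vs 4: differ → 11
ticket_id=88: sla_hours=86 vs 4: differ → 86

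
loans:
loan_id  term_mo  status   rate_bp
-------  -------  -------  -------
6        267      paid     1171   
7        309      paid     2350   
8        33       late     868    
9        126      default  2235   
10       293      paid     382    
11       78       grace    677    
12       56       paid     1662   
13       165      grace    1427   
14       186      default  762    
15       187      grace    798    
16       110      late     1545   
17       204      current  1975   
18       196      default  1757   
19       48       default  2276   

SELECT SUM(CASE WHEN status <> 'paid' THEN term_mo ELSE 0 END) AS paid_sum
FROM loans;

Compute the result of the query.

loan_id=6: ✗
loan_id=7: ✗
loan_id=8: ✓ → 33
loan_id=9: ✓ → 126
loan_id=10: ✗
loan_id=11: ✓ → 78
loan_id=12: ✗
loan_id=13: ✓ → 165
loan_id=14: ✓ → 186
loan_id=15: ✓ → 187
loan_id=16: ✓ → 110
loan_id=17: ✓ → 204
loan_id=18: ✓ → 196
loan_id=19: ✓ → 48
paid_sum = 33 + 126 + 78 + 165 + 186 + 187 + 110 + 204 + 196 + 48 = 1333

1333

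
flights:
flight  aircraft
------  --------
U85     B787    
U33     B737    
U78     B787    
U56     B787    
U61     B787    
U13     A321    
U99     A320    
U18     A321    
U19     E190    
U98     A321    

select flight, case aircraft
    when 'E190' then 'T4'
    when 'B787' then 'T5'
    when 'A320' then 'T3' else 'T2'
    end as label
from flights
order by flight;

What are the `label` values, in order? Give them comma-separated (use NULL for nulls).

flight=U13: ELSE → T2
flight=U18: ELSE → T2
flight=U19: aircraft='E190' → T4
flight=U33: ELSE → T2
flight=U56: aircraft='B787' → T5
flight=U61: aircraft='B787' → T5
flight=U78: aircraft='B787' → T5
flight=U85: aircraft='B787' → T5
flight=U98: ELSE → T2
flight=U99: aircraft='A320' → T3

T2, T2, T4, T2, T5, T5, T5, T5, T2, T3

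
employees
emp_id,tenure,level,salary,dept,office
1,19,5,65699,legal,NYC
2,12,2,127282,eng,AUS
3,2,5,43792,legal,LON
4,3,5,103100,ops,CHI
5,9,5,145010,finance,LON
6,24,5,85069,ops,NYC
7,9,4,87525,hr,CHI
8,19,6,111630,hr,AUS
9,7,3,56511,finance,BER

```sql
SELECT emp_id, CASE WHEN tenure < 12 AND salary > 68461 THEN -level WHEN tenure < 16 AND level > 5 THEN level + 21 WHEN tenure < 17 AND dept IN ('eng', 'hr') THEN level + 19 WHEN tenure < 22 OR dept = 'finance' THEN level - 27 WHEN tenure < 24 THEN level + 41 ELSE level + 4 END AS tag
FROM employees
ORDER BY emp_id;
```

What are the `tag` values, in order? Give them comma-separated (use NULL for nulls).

emp_id=1: tenure < 22 OR dept = 'finance' → -22
emp_id=2: tenure < 17 AND dept IN ('eng', 'hr') → 21
emp_id=3: tenure < 22 OR dept = 'finance' → -22
emp_id=4: tenure < 12 AND salary > 68461 → -5
emp_id=5: tenure < 12 AND salary > 68461 → -5
emp_id=6: ELSE → 9
emp_id=7: tenure < 12 AND salary > 68461 → -4
emp_id=8: tenure < 22 OR dept = 'finance' → -21
emp_id=9: tenure < 22 OR dept = 'finance' → -24

-22, 21, -22, -5, -5, 9, -4, -21, -24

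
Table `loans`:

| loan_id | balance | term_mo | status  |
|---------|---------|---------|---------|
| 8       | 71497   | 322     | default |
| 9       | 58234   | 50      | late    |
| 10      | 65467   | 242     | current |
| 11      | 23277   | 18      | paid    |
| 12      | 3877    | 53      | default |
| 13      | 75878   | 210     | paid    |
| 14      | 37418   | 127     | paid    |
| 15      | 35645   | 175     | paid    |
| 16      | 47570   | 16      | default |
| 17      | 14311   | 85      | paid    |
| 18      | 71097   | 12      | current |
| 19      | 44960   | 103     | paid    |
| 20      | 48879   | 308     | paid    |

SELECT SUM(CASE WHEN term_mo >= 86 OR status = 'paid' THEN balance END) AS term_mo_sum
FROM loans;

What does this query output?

loan_id=8: ✓ → 71497
loan_id=9: ✗
loan_id=10: ✓ → 65467
loan_id=11: ✓ → 23277
loan_id=12: ✗
loan_id=13: ✓ → 75878
loan_id=14: ✓ → 37418
loan_id=15: ✓ → 35645
loan_id=16: ✗
loan_id=17: ✓ → 14311
loan_id=18: ✗
loan_id=19: ✓ → 44960
loan_id=20: ✓ → 48879
term_mo_sum = 71497 + 65467 + 23277 + 75878 + 37418 + 35645 + 14311 + 44960 + 48879 = 417332

417332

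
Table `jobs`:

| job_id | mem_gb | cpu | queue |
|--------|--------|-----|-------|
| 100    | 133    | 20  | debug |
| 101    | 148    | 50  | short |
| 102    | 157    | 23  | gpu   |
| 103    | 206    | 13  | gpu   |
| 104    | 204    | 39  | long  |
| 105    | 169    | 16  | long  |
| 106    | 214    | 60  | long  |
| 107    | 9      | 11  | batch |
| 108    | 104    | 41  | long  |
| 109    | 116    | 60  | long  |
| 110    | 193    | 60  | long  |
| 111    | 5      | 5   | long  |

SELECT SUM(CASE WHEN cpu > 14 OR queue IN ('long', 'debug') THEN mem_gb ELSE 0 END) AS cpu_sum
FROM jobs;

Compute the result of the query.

job_id=100: ✓ → 133
job_id=101: ✓ → 148
job_id=102: ✓ → 157
job_id=103: ✗
job_id=104: ✓ → 204
job_id=105: ✓ → 169
job_id=106: ✓ → 214
job_id=107: ✗
job_id=108: ✓ → 104
job_id=109: ✓ → 116
job_id=110: ✓ → 193
job_id=111: ✓ → 5
cpu_sum = 133 + 148 + 157 + 204 + 169 + 214 + 104 + 116 + 193 + 5 = 1443

1443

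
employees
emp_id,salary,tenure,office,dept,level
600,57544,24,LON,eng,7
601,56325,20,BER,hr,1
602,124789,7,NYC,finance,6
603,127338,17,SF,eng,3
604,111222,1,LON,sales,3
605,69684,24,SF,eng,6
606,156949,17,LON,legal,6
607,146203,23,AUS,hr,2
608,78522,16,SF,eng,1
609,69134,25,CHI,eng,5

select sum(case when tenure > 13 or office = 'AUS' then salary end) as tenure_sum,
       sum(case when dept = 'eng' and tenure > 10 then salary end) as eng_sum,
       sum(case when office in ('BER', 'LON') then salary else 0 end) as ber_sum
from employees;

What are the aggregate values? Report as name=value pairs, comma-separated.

tenure_sum=761699, eng_sum=402222, ber_sum=382040

[tenure_sum: tenure > 13 or office = 'AUS']
emp_id=600: ✓ → 57544
emp_id=601: ✓ → 56325
emp_id=602: ✗
emp_id=603: ✓ → 127338
emp_id=604: ✗
emp_id=605: ✓ → 69684
emp_id=606: ✓ → 156949
emp_id=607: ✓ → 146203
emp_id=608: ✓ → 78522
emp_id=609: ✓ → 69134
tenure_sum = 57544 + 56325 + 127338 + 69684 + 156949 + 146203 + 78522 + 69134 = 761699
—
[eng_sum: dept = 'eng' and tenure > 10]
emp_id=600: ✓ → 57544
emp_id=601: ✗
emp_id=602: ✗
emp_id=603: ✓ → 127338
emp_id=604: ✗
emp_id=605: ✓ → 69684
emp_id=606: ✗
emp_id=607: ✗
emp_id=608: ✓ → 78522
emp_id=609: ✓ → 69134
eng_sum = 57544 + 127338 + 69684 + 78522 + 69134 = 402222
—
[ber_sum: office in ('BER', 'LON')]
emp_id=600: ✓ → 57544
emp_id=601: ✓ → 56325
emp_id=602: ✗
emp_id=603: ✗
emp_id=604: ✓ → 111222
emp_id=605: ✗
emp_id=606: ✓ → 156949
emp_id=607: ✗
emp_id=608: ✗
emp_id=609: ✗
ber_sum = 57544 + 56325 + 111222 + 156949 = 382040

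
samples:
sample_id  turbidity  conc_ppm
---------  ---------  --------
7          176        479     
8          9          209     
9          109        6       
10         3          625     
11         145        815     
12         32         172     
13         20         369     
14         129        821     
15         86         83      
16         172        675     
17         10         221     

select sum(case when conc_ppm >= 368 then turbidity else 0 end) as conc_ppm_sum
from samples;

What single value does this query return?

sample_id=7: ✓ → 176
sample_id=8: ✗
sample_id=9: ✗
sample_id=10: ✓ → 3
sample_id=11: ✓ → 145
sample_id=12: ✗
sample_id=13: ✓ → 20
sample_id=14: ✓ → 129
sample_id=15: ✗
sample_id=16: ✓ → 172
sample_id=17: ✗
conc_ppm_sum = 176 + 3 + 145 + 20 + 129 + 172 = 645

645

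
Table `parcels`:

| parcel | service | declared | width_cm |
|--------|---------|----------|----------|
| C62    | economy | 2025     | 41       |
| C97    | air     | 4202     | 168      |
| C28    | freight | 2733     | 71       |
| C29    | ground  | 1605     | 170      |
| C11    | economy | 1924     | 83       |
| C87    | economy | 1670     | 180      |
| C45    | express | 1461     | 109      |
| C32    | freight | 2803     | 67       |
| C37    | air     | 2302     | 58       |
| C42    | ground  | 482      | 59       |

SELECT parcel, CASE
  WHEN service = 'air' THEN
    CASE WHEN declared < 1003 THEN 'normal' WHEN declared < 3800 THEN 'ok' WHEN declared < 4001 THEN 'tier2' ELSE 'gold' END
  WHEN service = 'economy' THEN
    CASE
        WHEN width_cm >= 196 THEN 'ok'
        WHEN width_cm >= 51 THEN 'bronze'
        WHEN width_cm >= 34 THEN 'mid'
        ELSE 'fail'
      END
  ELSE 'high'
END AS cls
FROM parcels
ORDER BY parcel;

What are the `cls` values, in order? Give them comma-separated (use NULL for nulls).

bronze, high, high, high, ok, high, high, mid, bronze, gold

parcel=C11: service='economy' → inner[width_cm >= 51] → bronze
parcel=C28: service='freight' → outer ELSE → high
parcel=C29: service='ground' → outer ELSE → high
parcel=C32: service='freight' → outer ELSE → high
parcel=C37: service='air' → inner[declared < 3800] → ok
parcel=C42: service='ground' → outer ELSE → high
parcel=C45: service='express' → outer ELSE → high
parcel=C62: service='economy' → inner[width_cm >= 34] → mid
parcel=C87: service='economy' → inner[width_cm >= 51] → bronze
parcel=C97: service='air' → inner[ELSE] → gold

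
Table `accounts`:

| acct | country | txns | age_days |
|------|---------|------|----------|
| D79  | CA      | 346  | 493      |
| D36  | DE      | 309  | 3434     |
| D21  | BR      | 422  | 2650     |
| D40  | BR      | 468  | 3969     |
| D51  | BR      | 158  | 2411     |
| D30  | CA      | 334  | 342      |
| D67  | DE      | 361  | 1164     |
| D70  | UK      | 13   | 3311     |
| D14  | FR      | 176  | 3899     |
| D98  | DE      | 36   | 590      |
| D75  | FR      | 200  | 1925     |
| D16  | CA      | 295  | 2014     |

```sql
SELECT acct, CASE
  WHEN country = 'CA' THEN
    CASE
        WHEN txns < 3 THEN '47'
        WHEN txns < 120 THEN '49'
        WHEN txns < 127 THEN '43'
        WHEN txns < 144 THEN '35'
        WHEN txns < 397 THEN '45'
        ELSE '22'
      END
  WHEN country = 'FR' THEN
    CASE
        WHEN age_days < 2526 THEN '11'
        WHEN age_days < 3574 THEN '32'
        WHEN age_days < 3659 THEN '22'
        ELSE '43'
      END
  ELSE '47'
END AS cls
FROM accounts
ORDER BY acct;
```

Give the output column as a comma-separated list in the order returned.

acct=D14: country='FR' → inner[ELSE] → 43
acct=D16: country='CA' → inner[txns < 397] → 45
acct=D21: country='BR' → outer ELSE → 47
acct=D30: country='CA' → inner[txns < 397] → 45
acct=D36: country='DE' → outer ELSE → 47
acct=D40: country='BR' → outer ELSE → 47
acct=D51: country='BR' → outer ELSE → 47
acct=D67: country='DE' → outer ELSE → 47
acct=D70: country='UK' → outer ELSE → 47
acct=D75: country='FR' → inner[age_days < 2526] → 11
acct=D79: country='CA' → inner[txns < 397] → 45
acct=D98: country='DE' → outer ELSE → 47

43, 45, 47, 45, 47, 47, 47, 47, 47, 11, 45, 47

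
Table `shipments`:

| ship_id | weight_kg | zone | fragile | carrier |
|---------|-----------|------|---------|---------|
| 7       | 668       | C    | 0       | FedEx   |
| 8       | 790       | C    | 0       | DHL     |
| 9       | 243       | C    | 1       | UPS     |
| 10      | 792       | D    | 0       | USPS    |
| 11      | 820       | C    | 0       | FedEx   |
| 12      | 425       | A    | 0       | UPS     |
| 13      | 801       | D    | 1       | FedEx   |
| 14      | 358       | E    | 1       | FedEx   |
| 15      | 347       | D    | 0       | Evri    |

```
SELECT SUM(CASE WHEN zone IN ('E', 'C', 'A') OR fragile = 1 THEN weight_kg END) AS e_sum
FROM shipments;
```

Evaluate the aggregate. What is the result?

4105

ship_id=7: ✓ → 668
ship_id=8: ✓ → 790
ship_id=9: ✓ → 243
ship_id=10: ✗
ship_id=11: ✓ → 820
ship_id=12: ✓ → 425
ship_id=13: ✓ → 801
ship_id=14: ✓ → 358
ship_id=15: ✗
e_sum = 668 + 790 + 243 + 820 + 425 + 801 + 358 = 4105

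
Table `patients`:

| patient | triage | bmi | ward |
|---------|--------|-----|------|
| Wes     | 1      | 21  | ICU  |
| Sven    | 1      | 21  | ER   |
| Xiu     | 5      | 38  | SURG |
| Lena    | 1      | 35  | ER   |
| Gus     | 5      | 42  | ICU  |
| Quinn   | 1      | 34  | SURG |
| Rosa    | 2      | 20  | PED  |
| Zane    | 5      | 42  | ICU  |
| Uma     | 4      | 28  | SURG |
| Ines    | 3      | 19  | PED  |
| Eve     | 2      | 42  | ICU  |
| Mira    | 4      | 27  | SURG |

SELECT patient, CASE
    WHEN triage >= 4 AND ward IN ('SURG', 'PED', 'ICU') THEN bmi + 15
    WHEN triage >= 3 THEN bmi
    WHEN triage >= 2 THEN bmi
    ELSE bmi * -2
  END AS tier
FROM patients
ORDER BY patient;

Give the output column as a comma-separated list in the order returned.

patient=Eve: triage >= 2 → 42
patient=Gus: triage >= 4 AND ward IN ('SURG', 'PED', 'ICU') → 57
patient=Ines: triage >= 3 → 19
patient=Lena: ELSE → -70
patient=Mira: triage >= 4 AND ward IN ('SURG', 'PED', 'ICU') → 42
patient=Quinn: ELSE → -68
patient=Rosa: triage >= 2 → 20
patient=Sven: ELSE → -42
patient=Uma: triage >= 4 AND ward IN ('SURG', 'PED', 'ICU') → 43
patient=Wes: ELSE → -42
patient=Xiu: triage >= 4 AND ward IN ('SURG', 'PED', 'ICU') → 53
patient=Zane: triage >= 4 AND ward IN ('SURG', 'PED', 'ICU') → 57

42, 57, 19, -70, 42, -68, 20, -42, 43, -42, 53, 57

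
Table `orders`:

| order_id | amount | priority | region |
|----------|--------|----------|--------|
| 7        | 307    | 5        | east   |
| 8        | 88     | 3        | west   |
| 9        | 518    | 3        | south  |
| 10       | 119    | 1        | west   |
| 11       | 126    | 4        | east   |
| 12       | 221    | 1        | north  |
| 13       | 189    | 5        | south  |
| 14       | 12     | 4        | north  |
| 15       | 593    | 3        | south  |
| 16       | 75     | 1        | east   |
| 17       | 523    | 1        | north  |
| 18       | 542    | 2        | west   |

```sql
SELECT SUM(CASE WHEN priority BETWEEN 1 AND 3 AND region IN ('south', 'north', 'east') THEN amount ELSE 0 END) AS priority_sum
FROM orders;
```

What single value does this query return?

1930

order_id=7: ✗
order_id=8: ✗
order_id=9: ✓ → 518
order_id=10: ✗
order_id=11: ✗
order_id=12: ✓ → 221
order_id=13: ✗
order_id=14: ✗
order_id=15: ✓ → 593
order_id=16: ✓ → 75
order_id=17: ✓ → 523
order_id=18: ✗
priority_sum = 518 + 221 + 593 + 75 + 523 = 1930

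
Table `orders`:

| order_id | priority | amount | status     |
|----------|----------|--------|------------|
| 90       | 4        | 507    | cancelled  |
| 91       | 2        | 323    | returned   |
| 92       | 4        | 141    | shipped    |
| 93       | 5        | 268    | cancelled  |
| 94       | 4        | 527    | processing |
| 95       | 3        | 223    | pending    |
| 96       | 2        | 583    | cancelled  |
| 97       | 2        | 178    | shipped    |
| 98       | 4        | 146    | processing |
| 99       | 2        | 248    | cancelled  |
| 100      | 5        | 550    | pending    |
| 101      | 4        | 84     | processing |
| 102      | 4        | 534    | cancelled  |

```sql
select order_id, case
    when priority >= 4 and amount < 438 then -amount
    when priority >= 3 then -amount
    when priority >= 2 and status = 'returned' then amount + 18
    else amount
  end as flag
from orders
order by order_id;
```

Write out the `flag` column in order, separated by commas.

-507, 341, -141, -268, -527, -223, 583, 178, -146, 248, -550, -84, -534

order_id=90: priority >= 3 → -507
order_id=91: priority >= 2 and status = 'returned' → 341
order_id=92: priority >= 4 and amount < 438 → -141
order_id=93: priority >= 4 and amount < 438 → -268
order_id=94: priority >= 3 → -527
order_id=95: priority >= 3 → -223
order_id=96: ELSE → 583
order_id=97: ELSE → 178
order_id=98: priority >= 4 and amount < 438 → -146
order_id=99: ELSE → 248
order_id=100: priority >= 3 → -550
order_id=101: priority >= 4 and amount < 438 → -84
order_id=102: priority >= 3 → -534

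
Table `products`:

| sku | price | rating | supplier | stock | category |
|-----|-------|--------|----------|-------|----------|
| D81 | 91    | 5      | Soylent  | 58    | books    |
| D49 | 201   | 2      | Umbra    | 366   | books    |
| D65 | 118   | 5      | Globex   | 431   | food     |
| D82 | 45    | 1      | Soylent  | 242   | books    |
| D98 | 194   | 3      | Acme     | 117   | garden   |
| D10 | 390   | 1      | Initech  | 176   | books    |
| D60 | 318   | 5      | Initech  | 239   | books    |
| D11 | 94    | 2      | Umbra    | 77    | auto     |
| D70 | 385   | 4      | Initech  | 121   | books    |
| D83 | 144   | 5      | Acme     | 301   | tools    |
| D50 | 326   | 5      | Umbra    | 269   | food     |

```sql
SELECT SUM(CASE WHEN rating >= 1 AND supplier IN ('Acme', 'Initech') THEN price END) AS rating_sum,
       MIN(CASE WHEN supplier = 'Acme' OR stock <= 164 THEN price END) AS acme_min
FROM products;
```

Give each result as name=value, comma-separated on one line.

rating_sum=1431, acme_min=91

[rating_sum: rating >= 1 AND supplier IN ('Acme', 'Initech')]
sku=D81: ✗
sku=D49: ✗
sku=D65: ✗
sku=D82: ✗
sku=D98: ✓ → 194
sku=D10: ✓ → 390
sku=D60: ✓ → 318
sku=D11: ✗
sku=D70: ✓ → 385
sku=D83: ✓ → 144
sku=D50: ✗
rating_sum = 194 + 390 + 318 + 385 + 144 = 1431
—
[acme_min: supplier = 'Acme' OR stock <= 164]
sku=D81: ✓ → 91
sku=D49: ✗
sku=D65: ✗
sku=D82: ✗
sku=D98: ✓ → 194
sku=D10: ✗
sku=D60: ✗
sku=D11: ✓ → 94
sku=D70: ✓ → 385
sku=D83: ✓ → 144
sku=D50: ✗
acme_min = MIN(91, 194, 94, 385, 144) = 91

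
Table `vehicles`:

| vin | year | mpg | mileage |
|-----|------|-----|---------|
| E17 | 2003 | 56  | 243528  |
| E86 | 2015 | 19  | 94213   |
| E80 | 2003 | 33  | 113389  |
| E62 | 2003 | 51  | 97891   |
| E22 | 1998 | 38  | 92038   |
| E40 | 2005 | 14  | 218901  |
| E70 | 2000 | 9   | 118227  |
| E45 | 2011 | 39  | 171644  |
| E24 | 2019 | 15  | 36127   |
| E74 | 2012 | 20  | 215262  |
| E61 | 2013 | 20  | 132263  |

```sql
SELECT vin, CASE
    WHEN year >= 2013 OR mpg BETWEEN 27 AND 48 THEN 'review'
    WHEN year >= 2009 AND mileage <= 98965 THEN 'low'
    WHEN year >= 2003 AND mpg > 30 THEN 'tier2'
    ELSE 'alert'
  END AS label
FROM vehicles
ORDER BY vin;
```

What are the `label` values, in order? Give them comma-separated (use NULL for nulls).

tier2, review, review, alert, review, review, tier2, alert, alert, review, review

vin=E17: year >= 2003 AND mpg > 30 → tier2
vin=E22: year >= 2013 OR mpg BETWEEN 27 AND 48 → review
vin=E24: year >= 2013 OR mpg BETWEEN 27 AND 48 → review
vin=E40: ELSE → alert
vin=E45: year >= 2013 OR mpg BETWEEN 27 AND 48 → review
vin=E61: year >= 2013 OR mpg BETWEEN 27 AND 48 → review
vin=E62: year >= 2003 AND mpg > 30 → tier2
vin=E70: ELSE → alert
vin=E74: ELSE → alert
vin=E80: year >= 2013 OR mpg BETWEEN 27 AND 48 → review
vin=E86: year >= 2013 OR mpg BETWEEN 27 AND 48 → review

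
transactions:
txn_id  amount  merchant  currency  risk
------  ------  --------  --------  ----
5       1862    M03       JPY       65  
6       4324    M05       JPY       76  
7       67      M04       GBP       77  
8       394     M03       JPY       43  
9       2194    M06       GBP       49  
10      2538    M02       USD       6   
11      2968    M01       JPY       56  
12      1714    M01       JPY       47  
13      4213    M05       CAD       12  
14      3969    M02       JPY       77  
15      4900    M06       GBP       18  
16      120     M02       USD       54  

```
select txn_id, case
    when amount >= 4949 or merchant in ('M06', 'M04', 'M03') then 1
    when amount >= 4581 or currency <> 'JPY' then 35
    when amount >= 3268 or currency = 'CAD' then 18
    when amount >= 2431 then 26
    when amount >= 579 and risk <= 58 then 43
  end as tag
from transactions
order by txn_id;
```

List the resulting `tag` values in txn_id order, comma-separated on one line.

txn_id=5: amount >= 4949 or merchant in ('M06', 'M04', 'M03') → 1
txn_id=6: amount >= 3268 or currency = 'CAD' → 18
txn_id=7: amount >= 4949 or merchant in ('M06', 'M04', 'M03') → 1
txn_id=8: amount >= 4949 or merchant in ('M06', 'M04', 'M03') → 1
txn_id=9: amount >= 4949 or merchant in ('M06', 'M04', 'M03') → 1
txn_id=10: amount >= 4581 or currency <> 'JPY' → 35
txn_id=11: amount >= 2431 → 26
txn_id=12: amount >= 579 and risk <= 58 → 43
txn_id=13: amount >= 4581 or currency <> 'JPY' → 35
txn_id=14: amount >= 3268 or currency = 'CAD' → 18
txn_id=15: amount >= 4949 or merchant in ('M06', 'M04', 'M03') → 1
txn_id=16: amount >= 4581 or currency <> 'JPY' → 35

1, 18, 1, 1, 1, 35, 26, 43, 35, 18, 1, 35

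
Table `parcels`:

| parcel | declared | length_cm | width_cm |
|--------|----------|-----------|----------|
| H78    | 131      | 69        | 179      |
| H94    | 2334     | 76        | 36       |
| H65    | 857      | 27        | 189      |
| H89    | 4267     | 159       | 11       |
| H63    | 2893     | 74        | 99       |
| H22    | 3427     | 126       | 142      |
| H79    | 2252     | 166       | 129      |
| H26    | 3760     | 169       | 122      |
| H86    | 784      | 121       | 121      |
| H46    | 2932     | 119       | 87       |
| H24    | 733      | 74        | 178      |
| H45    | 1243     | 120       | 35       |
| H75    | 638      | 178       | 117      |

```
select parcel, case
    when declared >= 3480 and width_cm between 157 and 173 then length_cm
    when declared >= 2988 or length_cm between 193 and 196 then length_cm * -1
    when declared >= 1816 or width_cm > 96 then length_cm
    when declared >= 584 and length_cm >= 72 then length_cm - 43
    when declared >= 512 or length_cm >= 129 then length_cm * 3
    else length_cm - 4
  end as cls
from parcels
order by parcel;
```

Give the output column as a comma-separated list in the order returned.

-126, 74, -169, 77, 119, 74, 27, 178, 69, 166, 121, -159, 76

parcel=H22: declared >= 2988 or length_cm between 193 and 196 → -126
parcel=H24: declared >= 1816 or width_cm > 96 → 74
parcel=H26: declared >= 2988 or length_cm between 193 and 196 → -169
parcel=H45: declared >= 584 and length_cm >= 72 → 77
parcel=H46: declared >= 1816 or width_cm > 96 → 119
parcel=H63: declared >= 1816 or width_cm > 96 → 74
parcel=H65: declared >= 1816 or width_cm > 96 → 27
parcel=H75: declared >= 1816 or width_cm > 96 → 178
parcel=H78: declared >= 1816 or width_cm > 96 → 69
parcel=H79: declared >= 1816 or width_cm > 96 → 166
parcel=H86: declared >= 1816 or width_cm > 96 → 121
parcel=H89: declared >= 2988 or length_cm between 193 and 196 → -159
parcel=H94: declared >= 1816 or width_cm > 96 → 76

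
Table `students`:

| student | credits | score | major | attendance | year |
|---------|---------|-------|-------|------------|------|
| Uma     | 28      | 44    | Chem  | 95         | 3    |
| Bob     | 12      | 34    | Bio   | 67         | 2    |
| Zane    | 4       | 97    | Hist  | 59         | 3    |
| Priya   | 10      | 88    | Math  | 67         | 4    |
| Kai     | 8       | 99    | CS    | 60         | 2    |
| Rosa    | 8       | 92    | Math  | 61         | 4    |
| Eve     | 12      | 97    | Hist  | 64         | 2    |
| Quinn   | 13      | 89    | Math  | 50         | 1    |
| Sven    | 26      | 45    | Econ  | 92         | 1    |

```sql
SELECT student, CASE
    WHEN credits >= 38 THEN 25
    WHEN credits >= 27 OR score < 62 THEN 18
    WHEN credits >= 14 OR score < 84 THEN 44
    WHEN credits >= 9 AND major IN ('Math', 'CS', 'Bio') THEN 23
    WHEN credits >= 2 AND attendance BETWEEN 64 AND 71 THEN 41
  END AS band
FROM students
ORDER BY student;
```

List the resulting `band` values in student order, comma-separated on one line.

18, 41, NULL, 23, 23, NULL, 18, 18, NULL

student=Bob: credits >= 27 OR score < 62 → 18
student=Eve: credits >= 2 AND attendance BETWEEN 64 AND 71 → 41
student=Kai: (no match → NULL) → NULL
student=Priya: credits >= 9 AND major IN ('Math', 'CS', 'Bio') → 23
student=Quinn: credits >= 9 AND major IN ('Math', 'CS', 'Bio') → 23
student=Rosa: (no match → NULL) → NULL
student=Sven: credits >= 27 OR score < 62 → 18
student=Uma: credits >= 27 OR score < 62 → 18
student=Zane: (no match → NULL) → NULL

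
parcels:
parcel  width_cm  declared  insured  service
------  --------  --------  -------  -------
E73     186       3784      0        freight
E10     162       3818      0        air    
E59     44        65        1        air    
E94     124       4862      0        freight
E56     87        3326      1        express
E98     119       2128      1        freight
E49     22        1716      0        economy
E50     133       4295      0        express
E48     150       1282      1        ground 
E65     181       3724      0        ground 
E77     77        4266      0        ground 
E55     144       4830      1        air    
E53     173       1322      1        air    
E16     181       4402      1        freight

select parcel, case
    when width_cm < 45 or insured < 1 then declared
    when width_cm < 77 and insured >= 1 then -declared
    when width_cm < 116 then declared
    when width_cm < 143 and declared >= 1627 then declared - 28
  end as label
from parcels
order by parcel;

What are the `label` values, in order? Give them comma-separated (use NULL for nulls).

3818, NULL, NULL, 1716, 4295, NULL, NULL, 3326, 65, 3724, 3784, 4266, 4862, 2100

parcel=E10: width_cm < 45 or insured < 1 → 3818
parcel=E16: (no match → NULL) → NULL
parcel=E48: (no match → NULL) → NULL
parcel=E49: width_cm < 45 or insured < 1 → 1716
parcel=E50: width_cm < 45 or insured < 1 → 4295
parcel=E53: (no match → NULL) → NULL
parcel=E55: (no match → NULL) → NULL
parcel=E56: width_cm < 116 → 3326
parcel=E59: width_cm < 45 or insured < 1 → 65
parcel=E65: width_cm < 45 or insured < 1 → 3724
parcel=E73: width_cm < 45 or insured < 1 → 3784
parcel=E77: width_cm < 45 or insured < 1 → 4266
parcel=E94: width_cm < 45 or insured < 1 → 4862
parcel=E98: width_cm < 143 and declared >= 1627 → 2100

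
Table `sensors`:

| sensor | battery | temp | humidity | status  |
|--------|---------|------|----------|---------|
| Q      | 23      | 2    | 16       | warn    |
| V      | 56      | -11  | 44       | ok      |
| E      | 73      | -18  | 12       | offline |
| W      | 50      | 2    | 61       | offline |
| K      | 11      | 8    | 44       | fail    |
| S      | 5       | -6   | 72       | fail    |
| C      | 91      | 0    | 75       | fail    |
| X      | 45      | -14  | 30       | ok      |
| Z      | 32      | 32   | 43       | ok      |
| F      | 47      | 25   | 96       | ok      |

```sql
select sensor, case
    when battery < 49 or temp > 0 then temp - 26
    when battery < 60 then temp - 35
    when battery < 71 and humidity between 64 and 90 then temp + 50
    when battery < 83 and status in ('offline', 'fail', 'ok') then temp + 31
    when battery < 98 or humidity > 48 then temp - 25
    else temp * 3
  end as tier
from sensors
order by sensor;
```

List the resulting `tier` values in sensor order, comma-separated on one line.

-25, 13, -1, -18, -24, -32, -46, -24, -40, 6

sensor=C: battery < 98 or humidity > 48 → -25
sensor=E: battery < 83 and status in ('offline', 'fail', 'ok') → 13
sensor=F: battery < 49 or temp > 0 → -1
sensor=K: battery < 49 or temp > 0 → -18
sensor=Q: battery < 49 or temp > 0 → -24
sensor=S: battery < 49 or temp > 0 → -32
sensor=V: battery < 60 → -46
sensor=W: battery < 49 or temp > 0 → -24
sensor=X: battery < 49 or temp > 0 → -40
sensor=Z: battery < 49 or temp > 0 → 6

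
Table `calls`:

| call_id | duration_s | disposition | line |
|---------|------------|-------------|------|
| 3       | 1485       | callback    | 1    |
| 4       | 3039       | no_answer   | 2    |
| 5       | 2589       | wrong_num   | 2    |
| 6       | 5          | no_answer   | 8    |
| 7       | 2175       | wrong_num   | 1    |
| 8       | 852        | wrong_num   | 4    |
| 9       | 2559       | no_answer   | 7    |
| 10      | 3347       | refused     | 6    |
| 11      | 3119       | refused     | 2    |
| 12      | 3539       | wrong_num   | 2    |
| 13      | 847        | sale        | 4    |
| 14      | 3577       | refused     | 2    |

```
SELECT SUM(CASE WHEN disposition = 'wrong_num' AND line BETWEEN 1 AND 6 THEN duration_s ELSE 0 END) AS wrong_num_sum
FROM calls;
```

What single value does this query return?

call_id=3: ✗
call_id=4: ✗
call_id=5: ✓ → 2589
call_id=6: ✗
call_id=7: ✓ → 2175
call_id=8: ✓ → 852
call_id=9: ✗
call_id=10: ✗
call_id=11: ✗
call_id=12: ✓ → 3539
call_id=13: ✗
call_id=14: ✗
wrong_num_sum = 2589 + 2175 + 852 + 3539 = 9155

9155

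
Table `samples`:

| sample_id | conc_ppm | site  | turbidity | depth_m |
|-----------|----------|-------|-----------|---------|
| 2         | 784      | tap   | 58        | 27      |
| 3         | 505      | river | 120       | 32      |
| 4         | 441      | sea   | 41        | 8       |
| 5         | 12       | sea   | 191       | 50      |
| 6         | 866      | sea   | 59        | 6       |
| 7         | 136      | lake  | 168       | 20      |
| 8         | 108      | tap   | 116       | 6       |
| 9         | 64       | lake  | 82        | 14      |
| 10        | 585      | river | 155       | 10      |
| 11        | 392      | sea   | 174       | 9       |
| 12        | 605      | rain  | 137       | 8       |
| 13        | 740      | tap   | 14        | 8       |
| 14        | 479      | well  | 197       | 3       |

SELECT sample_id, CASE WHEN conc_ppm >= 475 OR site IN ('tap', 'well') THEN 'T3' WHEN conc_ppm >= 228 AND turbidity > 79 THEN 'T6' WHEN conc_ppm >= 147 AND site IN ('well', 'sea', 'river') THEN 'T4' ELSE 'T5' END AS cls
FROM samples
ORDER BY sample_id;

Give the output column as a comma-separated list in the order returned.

T3, T3, T4, T5, T3, T5, T3, T5, T3, T6, T3, T3, T3

sample_id=2: conc_ppm >= 475 OR site IN ('tap', 'well') → T3
sample_id=3: conc_ppm >= 475 OR site IN ('tap', 'well') → T3
sample_id=4: conc_ppm >= 147 AND site IN ('well', 'sea', 'river') → T4
sample_id=5: ELSE → T5
sample_id=6: conc_ppm >= 475 OR site IN ('tap', 'well') → T3
sample_id=7: ELSE → T5
sample_id=8: conc_ppm >= 475 OR site IN ('tap', 'well') → T3
sample_id=9: ELSE → T5
sample_id=10: conc_ppm >= 475 OR site IN ('tap', 'well') → T3
sample_id=11: conc_ppm >= 228 AND turbidity > 79 → T6
sample_id=12: conc_ppm >= 475 OR site IN ('tap', 'well') → T3
sample_id=13: conc_ppm >= 475 OR site IN ('tap', 'well') → T3
sample_id=14: conc_ppm >= 475 OR site IN ('tap', 'well') → T3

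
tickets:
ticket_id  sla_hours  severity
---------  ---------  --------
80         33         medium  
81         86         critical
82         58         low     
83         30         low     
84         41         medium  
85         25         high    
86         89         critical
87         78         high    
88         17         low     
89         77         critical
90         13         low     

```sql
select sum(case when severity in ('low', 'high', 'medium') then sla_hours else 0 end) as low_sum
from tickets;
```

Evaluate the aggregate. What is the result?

ticket_id=80: ✓ → 33
ticket_id=81: ✗
ticket_id=82: ✓ → 58
ticket_id=83: ✓ → 30
ticket_id=84: ✓ → 41
ticket_id=85: ✓ → 25
ticket_id=86: ✗
ticket_id=87: ✓ → 78
ticket_id=88: ✓ → 17
ticket_id=89: ✗
ticket_id=90: ✓ → 13
low_sum = 33 + 58 + 30 + 41 + 25 + 78 + 17 + 13 = 295

295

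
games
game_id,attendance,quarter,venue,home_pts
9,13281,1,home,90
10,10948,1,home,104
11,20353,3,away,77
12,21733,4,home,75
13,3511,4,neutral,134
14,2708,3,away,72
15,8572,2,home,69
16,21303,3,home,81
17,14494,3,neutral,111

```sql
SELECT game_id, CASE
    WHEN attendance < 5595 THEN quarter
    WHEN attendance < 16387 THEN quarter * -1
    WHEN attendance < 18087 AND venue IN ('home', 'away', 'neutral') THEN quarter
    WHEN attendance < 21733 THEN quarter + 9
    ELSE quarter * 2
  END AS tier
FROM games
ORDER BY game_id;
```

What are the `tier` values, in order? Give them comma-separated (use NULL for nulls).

-1, -1, 12, 8, 4, 3, -2, 12, -3

game_id=9: attendance < 16387 → -1
game_id=10: attendance < 16387 → -1
game_id=11: attendance < 21733 → 12
game_id=12: ELSE → 8
game_id=13: attendance < 5595 → 4
game_id=14: attendance < 5595 → 3
game_id=15: attendance < 16387 → -2
game_id=16: attendance < 21733 → 12
game_id=17: attendance < 16387 → -3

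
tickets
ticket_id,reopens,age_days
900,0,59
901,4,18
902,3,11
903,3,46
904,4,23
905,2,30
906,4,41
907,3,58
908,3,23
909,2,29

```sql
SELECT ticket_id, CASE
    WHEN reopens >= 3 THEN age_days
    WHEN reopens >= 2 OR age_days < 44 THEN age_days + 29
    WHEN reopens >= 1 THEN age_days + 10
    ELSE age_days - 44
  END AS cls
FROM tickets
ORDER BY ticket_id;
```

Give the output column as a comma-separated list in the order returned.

ticket_id=900: ELSE → 15
ticket_id=901: reopens >= 3 → 18
ticket_id=902: reopens >= 3 → 11
ticket_id=903: reopens >= 3 → 46
ticket_id=904: reopens >= 3 → 23
ticket_id=905: reopens >= 2 OR age_days < 44 → 59
ticket_id=906: reopens >= 3 → 41
ticket_id=907: reopens >= 3 → 58
ticket_id=908: reopens >= 3 → 23
ticket_id=909: reopens >= 2 OR age_days < 44 → 58

15, 18, 11, 46, 23, 59, 41, 58, 23, 58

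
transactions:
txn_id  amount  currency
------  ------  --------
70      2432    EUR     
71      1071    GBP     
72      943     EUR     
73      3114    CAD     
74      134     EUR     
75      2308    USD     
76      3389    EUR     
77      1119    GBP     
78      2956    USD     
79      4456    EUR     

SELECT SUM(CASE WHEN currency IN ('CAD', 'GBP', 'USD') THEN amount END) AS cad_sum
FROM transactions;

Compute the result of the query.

10568

txn_id=70: ✗
txn_id=71: ✓ → 1071
txn_id=72: ✗
txn_id=73: ✓ → 3114
txn_id=74: ✗
txn_id=75: ✓ → 2308
txn_id=76: ✗
txn_id=77: ✓ → 1119
txn_id=78: ✓ → 2956
txn_id=79: ✗
cad_sum = 1071 + 3114 + 2308 + 1119 + 2956 = 10568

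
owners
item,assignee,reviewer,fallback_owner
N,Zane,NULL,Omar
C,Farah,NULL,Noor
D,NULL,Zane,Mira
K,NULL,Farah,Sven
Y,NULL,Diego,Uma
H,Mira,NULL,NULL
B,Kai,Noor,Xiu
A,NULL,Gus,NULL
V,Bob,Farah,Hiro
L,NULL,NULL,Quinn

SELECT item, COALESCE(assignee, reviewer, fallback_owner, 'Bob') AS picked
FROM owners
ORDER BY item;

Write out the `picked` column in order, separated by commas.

Gus, Kai, Farah, Zane, Mira, Farah, Quinn, Zane, Bob, Diego

item=A: assignee=NULL, reviewer=Gus → Gus
item=B: assignee=Kai → Kai
item=C: assignee=Farah → Farah
item=D: assignee=NULL, reviewer=Zane → Zane
item=H: assignee=Mira → Mira
item=K: assignee=NULL, reviewer=Farah → Farah
item=L: assignee=NULL, reviewer=NULL, fallback_owner=Quinn → Quinn
item=N: assignee=Zane → Zane
item=V: assignee=Bob → Bob
item=Y: assignee=NULL, reviewer=Diego → Diego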